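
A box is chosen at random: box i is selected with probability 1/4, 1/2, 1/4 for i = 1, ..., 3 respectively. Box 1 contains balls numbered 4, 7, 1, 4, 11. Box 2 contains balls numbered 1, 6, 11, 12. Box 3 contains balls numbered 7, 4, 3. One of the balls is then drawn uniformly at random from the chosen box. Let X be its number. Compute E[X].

E[X | box 1] = (4+7+1+4+11)/5 = 27/5.
E[X | box 2] = (1+6+11+12)/4 = 15/2.
E[X | box 3] = (7+4+3)/3 = 14/3.
By the law of total expectation,
E[X] = (1/4)·(27/5) + (1/2)·(15/2) + (1/4)·(14/3) = 94/15.

94/15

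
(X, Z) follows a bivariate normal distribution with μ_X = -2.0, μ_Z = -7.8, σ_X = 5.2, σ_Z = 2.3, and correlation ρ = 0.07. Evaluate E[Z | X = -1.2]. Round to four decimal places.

The regression of Z on X has slope ρ·σ_Z/σ_X and passes through (μ_X, μ_Z).
E[Z | X=-1.2] = -7.8 + (0.07)·(2.3/5.2)·(-1.2 − (-2.0)) = -7.8 + (0.030962)·(0.8) = -7.7752.

-7.7752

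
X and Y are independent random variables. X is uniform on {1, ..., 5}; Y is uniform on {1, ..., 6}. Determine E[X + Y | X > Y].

Outcomes with X > Y: (2,1), (3,1), (3,2), (4,1), (4,2), (4,3), (5,1), (5,2), (5,3), (5,4), each with probability 1/30.
E[X + Y | X > Y] = (3 + 4 + 5 + 5 + 6 + 7 + 6 + 7 + 8 + 9) / 10 = 6.

6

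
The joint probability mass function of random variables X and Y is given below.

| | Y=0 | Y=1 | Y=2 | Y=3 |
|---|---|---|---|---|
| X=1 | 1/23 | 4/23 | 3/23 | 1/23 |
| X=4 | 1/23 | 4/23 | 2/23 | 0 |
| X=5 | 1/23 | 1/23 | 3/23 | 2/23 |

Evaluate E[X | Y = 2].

P(Y = 2) = 8/23.
Σ X·P over the event = 1·(3/23) + 4·(2/23) + 5·(3/23) = 26/23.
E[X | Y = 2] = (26/23) / (8/23) = 13/4.

13/4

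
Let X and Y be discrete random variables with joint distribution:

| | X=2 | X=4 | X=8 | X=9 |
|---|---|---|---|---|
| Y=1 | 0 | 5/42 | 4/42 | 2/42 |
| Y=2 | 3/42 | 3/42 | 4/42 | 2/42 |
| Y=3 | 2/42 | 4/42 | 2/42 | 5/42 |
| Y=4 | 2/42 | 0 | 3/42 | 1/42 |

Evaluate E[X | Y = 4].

37/6

P(Y = 4) = 1/7.
Summing X·P(X=x,Y=y) over the conditioning event gives 37/42.
E[X | Y = 4] = (37/42) / (1/7) = 37/6.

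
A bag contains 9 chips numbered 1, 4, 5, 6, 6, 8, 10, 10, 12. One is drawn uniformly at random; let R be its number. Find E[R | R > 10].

12

P(R > 10) = 1/9.
Σ over the event: 12·1/9 = 4/3.
E[R | R > 10] = (4/3) / (1/9) = 12.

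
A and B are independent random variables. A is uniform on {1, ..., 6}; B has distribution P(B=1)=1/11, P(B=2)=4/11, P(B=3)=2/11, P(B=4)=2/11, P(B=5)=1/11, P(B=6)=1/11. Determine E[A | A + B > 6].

P(A + B > 6) = 17/33.
Summing A·P(x,y) over outcomes with A + B > 6 gives 157/66.
E[A | A + B > 6] = (157/66) / (17/33) = 157/34.

157/34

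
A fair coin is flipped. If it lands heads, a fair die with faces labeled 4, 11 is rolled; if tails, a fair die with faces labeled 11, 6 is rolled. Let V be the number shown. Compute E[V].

8

E[V | heads] = (4+11)/2 = 15/2.
E[V | tails] = (11+6)/2 = 17/2.
E[V] = (1/2)·(15/2) + (1/2)·(17/2) = 8.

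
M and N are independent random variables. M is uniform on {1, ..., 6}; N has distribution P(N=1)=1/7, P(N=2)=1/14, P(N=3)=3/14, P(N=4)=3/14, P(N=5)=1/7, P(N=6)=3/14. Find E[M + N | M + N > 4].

575/73

P(M + N > 4) = 73/84.
Summing (M+N)·P(x,y) over outcomes with M + N > 4 gives 575/84.
E[M + N | M + N > 4] = (575/84) / (73/84) = 575/73.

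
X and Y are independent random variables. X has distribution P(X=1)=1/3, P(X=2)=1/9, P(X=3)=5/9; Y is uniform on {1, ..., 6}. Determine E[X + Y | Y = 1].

P(Y = 1) = 1/6.
Summing (X+Y)·P(x,y) over outcomes with Y = 1 gives 29/54.
E[X + Y | Y = 1] = (29/54) / (1/6) = 29/9.

29/9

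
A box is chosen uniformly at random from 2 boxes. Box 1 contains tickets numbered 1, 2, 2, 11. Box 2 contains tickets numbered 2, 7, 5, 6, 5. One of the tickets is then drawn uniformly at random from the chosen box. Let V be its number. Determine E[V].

9/2

E[V | box 1] = (1+2+2+11)/4 = 4.
E[V | box 2] = (2+7+5+6+5)/5 = 5.
E[V] = (1/2)·(4) + (1/2)·(5) = 9/2.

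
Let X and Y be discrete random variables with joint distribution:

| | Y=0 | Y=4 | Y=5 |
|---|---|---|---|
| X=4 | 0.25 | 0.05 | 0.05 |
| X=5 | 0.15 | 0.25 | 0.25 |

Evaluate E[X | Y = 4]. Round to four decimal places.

4.8333

P(Y = 4) = 0.30.
Σ X·P over the event = 4·(0.05) + 5·(0.25) = 1.45.
E[X | Y = 4] = (1.45) / (0.30) = 4.8333.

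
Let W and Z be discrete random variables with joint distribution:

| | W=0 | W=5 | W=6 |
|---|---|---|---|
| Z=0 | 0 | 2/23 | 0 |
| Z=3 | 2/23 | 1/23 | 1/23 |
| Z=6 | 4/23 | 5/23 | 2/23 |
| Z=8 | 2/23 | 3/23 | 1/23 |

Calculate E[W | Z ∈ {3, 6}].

16/5

P(Z ∈ {3, 6}) = 15/23.
Σ W·P over the event = 0·(2/23) + 0·(4/23) + 5·(1/23) + 5·(5/23) + 6·(1/23) + 6·(2/23) = 48/23.
E[W | Z ∈ {3, 6}] = (48/23) / (15/23) = 16/5.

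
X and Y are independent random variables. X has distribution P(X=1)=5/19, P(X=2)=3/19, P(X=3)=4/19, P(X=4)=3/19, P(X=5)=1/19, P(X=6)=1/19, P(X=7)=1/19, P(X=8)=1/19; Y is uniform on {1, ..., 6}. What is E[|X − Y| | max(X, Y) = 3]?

5/4

P(max(X, Y) = 3) = 10/57.
Summing |X−Y|·P(x,y) over outcomes with max(X, Y) = 3 gives 25/114.
E[|X − Y| | max(X, Y) = 3] = (25/114) / (10/57) = 5/4.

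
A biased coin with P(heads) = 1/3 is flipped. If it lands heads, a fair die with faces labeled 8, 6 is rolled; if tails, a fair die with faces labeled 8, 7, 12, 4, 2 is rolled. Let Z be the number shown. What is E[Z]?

E[Z | heads] = (8+6)/2 = 7.
E[Z | tails] = (8+7+12+4+2)/5 = 33/5.
By the law of total expectation,
E[Z] = (1/3)·(7) + (2/3)·(33/5) = 101/15.

101/15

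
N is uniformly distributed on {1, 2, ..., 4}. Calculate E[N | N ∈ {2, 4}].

3

P(N ∈ {2, 4}) = 1/2.
Σ over the event: 2·1/4 + 4·1/4 = 3/2.
E[N | N ∈ {2, 4}] = (3/2) / (1/2) = 3.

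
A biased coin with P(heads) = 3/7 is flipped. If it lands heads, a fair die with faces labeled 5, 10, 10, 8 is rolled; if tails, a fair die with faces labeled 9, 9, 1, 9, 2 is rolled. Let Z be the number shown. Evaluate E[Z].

195/28

E[Z | heads] = (5+10+10+8)/4 = 33/4.
E[Z | tails] = (9+9+1+9+2)/5 = 6.
E[Z] = (3/7)·(33/4) + (4/7)·(6) = 195/28.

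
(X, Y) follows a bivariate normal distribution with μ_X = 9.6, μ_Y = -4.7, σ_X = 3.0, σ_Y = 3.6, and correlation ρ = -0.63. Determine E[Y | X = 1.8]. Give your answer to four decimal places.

The regression of Y on X has slope ρ·σ_Y/σ_X and passes through (μ_X, μ_Y).
E[Y | X=1.8] = -4.7 + (-0.63)·(3.6/3.0)·(1.8 − (9.6)) = -4.7 + (-0.756)·(-7.8) = 1.1968.

1.1968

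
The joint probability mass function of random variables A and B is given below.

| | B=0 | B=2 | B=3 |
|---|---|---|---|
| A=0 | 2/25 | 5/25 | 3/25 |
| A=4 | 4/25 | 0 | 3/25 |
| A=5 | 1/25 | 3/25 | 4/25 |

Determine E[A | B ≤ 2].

12/5

P(B ≤ 2) = 3/5.
Summing A·P(A=x,B=y) over the conditioning event gives 36/25.
E[A | B ≤ 2] = (36/25) / (3/5) = 12/5.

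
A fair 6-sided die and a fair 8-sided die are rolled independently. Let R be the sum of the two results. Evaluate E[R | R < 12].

P(R < 12) = 7/8.
E[R | R < 12] = (77/12) / (7/8) = 22/3.

22/3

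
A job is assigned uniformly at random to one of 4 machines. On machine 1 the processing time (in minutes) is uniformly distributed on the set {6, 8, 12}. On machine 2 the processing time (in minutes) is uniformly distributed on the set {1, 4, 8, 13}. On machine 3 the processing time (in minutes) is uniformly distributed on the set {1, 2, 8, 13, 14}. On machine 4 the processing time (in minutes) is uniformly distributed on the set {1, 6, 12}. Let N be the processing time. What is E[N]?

E[N | machine 1] = (6+8+12)/3 = 26/3.
E[N | machine 2] = (1+4+8+13)/4 = 13/2.
E[N | machine 3] = (1+2+8+13+14)/5 = 38/5.
E[N | machine 4] = (1+6+12)/3 = 19/3.
E[N] = (1/4)·(26/3) + (1/4)·(13/2) + (1/4)·(38/5) + (1/4)·(19/3) = 291/40.

291/40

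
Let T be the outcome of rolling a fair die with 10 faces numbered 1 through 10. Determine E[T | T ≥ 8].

Given T ≥ 8, T is equally likely to be any of {8, 9, 10}.
E[T | T ≥ 8] = (8 + 9 + 10) / 3 = 9.

9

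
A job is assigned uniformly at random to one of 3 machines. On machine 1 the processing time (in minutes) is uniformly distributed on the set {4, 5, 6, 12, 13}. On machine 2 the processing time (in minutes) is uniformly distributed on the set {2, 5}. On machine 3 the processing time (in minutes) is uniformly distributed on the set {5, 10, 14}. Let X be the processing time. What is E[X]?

127/18

E[X | machine 1] = (4+5+6+12+13)/5 = 8.
E[X | machine 2] = (2+5)/2 = 7/2.
E[X | machine 3] = (5+10+14)/3 = 29/3.
By the law of total expectation,
E[X] = (1/3)·(8) + (1/3)·(7/2) + (1/3)·(29/3) = 127/18.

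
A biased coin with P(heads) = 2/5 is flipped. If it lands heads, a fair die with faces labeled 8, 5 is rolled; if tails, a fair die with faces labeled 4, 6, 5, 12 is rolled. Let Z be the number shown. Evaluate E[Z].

133/20

E[Z | heads] = (8+5)/2 = 13/2.
E[Z | tails] = (4+6+5+12)/4 = 27/4.
By the law of total expectation,
E[Z] = (2/5)·(13/2) + (3/5)·(27/4) = 133/20.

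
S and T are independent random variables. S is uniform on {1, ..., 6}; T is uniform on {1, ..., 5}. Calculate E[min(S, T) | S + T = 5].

3/2

Outcomes with S + T = 5: (1,4), (2,3), (3,2), (4,1), each with probability 1/30.
E[min(S, T) | S + T = 5] = (1 + 2 + 2 + 1) / 4 = 3/2.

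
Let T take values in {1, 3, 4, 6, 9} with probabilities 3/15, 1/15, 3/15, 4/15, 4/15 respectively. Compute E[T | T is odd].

21/4

P(T is odd) = 8/15.
Σ over the event: 1·1/5 + 3·1/15 + 9·4/15 = 14/5.
E[T | T is odd] = (14/5) / (8/15) = 21/4.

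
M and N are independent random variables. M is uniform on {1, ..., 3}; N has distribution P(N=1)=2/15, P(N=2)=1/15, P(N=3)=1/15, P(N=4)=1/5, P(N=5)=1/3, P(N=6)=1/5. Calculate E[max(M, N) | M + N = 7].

P(M + N = 7) = 11/45.
Summing max(M,N)·P(x,y) over outcomes with M + N = 7 gives 11/9.
E[max(M, N) | M + N = 7] = (11/9) / (11/45) = 5.

5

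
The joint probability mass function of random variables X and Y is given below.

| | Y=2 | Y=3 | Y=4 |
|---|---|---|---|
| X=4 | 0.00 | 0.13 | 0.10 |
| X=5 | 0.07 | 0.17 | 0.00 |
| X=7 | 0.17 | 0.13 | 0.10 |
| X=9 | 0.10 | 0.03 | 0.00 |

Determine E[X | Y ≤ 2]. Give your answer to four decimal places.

7.1765

P(Y ≤ 2) = 0.34.
Σ X·P over the event = 5·(0.07) + 7·(0.17) + 9·(0.10) = 2.44.
E[X | Y ≤ 2] = (2.44) / (0.34) = 7.1765.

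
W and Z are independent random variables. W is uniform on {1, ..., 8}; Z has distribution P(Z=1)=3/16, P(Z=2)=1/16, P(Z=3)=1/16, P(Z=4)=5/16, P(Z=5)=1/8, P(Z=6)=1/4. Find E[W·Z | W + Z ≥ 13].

44

P(W + Z ≥ 13) = 5/64.
Summing WZ·P(x,y) over outcomes with W + Z ≥ 13 gives 55/16.
E[W·Z | W + Z ≥ 13] = (55/16) / (5/64) = 44.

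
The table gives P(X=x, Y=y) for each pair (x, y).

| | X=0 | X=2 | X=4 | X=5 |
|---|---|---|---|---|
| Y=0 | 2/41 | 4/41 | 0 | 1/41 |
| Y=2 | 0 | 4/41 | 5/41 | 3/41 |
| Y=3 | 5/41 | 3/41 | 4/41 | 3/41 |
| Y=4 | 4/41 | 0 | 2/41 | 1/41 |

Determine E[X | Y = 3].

37/15

P(Y = 3) = 15/41.
Σ X·P over the event = 0·(5/41) + 2·(3/41) + 4·(4/41) + 5·(3/41) = 37/41.
E[X | Y = 3] = (37/41) / (15/41) = 37/15.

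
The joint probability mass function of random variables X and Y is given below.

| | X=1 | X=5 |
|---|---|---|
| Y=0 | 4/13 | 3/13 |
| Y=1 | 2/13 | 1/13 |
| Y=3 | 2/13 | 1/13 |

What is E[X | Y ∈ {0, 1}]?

13/5

P(Y ∈ {0, 1}) = 10/13.
Σ X·P over the event = 1·(4/13) + 1·(2/13) + 5·(3/13) + 5·(1/13) = 2.
E[X | Y ∈ {0, 1}] = (2) / (10/13) = 13/5.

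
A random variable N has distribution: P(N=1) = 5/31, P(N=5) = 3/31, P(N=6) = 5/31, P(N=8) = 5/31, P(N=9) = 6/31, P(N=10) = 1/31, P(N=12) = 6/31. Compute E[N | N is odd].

37/7

P(N is odd) = 14/31.
Σ over the event: 1·5/31 + 5·3/31 + 9·6/31 = 74/31.
E[N | N is odd] = (74/31) / (14/31) = 37/7.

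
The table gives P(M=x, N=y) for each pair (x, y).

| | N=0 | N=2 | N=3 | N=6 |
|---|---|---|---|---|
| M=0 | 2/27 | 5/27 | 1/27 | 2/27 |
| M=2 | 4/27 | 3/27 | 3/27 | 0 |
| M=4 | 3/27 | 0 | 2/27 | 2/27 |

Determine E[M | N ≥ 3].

11/5

P(N ≥ 3) = 10/27.
Σ M·P over the event = 0·(1/27) + 0·(2/27) + 2·(3/27) + 4·(2/27) + 4·(2/27) = 22/27.
E[M | N ≥ 3] = (22/27) / (10/27) = 11/5.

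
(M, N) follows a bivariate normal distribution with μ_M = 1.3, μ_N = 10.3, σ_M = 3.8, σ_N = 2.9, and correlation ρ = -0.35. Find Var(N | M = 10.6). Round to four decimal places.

7.3798

For a bivariate normal, Var(N | M=x) = σ_N²(1 − ρ²).
Var(N | M=10.6) = (2.9)²·(1 − (-0.35)²) = 8.41·0.8775 = 7.3798.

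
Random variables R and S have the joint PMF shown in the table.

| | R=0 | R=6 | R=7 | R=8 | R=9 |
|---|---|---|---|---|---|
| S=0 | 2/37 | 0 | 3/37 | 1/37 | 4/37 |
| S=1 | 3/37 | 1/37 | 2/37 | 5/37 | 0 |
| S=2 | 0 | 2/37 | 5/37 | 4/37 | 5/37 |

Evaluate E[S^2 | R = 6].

3

P(R = 6) = 3/37.
Σ S^2·P over the event = 1·(1/37) + 4·(2/37) = 9/37.
E[S^2 | R = 6] = (9/37) / (3/37) = 3.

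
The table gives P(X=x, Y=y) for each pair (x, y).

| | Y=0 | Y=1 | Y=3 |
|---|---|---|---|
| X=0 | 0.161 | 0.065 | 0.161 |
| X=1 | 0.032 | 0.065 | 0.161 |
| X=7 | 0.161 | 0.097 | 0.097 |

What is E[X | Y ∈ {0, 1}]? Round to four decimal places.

3.2754

P(Y ∈ {0, 1}) = 0.581.
Σ X·P over the event = 0·(0.161) + 0·(0.065) + 1·(0.032) + 1·(0.065) + 7·(0.161) + 7·(0.097) = 1.903.
E[X | Y ∈ {0, 1}] = (1.903) / (0.581) = 3.2754.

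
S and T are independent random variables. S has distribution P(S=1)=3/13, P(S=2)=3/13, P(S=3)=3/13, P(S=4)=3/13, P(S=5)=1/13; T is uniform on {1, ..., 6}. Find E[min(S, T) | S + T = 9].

P(S + T = 9) = 7/78.
Summing min(S,T)·P(x,y) over outcomes with S + T = 9 gives 25/78.
E[min(S, T) | S + T = 9] = (25/78) / (7/78) = 25/7.

25/7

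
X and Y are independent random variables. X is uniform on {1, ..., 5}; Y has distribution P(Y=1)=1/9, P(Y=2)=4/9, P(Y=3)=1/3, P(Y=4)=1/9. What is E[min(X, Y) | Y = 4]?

14/5

P(Y = 4) = 1/9.
Summing min(X,Y)·P(x,y) over outcomes with Y = 4 gives 14/45.
E[min(X, Y) | Y = 4] = (14/45) / (1/9) = 14/5.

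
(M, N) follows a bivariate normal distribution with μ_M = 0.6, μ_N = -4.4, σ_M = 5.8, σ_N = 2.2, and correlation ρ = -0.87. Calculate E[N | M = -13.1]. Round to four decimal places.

E[N | M=x] = μ_N + ρ(σ_N/σ_M)(x − μ_M) for jointly normal variables.
E[N | M=-13.1] = -4.4 + (-0.87)·(2.2/5.8)·(-13.1 − (0.6)) = -4.4 + (-0.33)·(-13.7) = 0.1210.

0.1210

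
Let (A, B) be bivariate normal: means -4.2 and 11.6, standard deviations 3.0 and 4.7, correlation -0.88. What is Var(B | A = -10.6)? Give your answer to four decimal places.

4.9835

For a bivariate normal, Var(B | A=x) = σ_B²(1 − ρ²).
Var(B | A=-10.6) = (4.7)²·(1 − (-0.88)²) = 22.09·0.2256 = 4.9835.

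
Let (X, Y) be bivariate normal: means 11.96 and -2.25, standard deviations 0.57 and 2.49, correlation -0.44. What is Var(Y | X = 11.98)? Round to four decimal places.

The conditional variance in a bivariate normal is σ_Y²(1 − ρ²), independent of x.
Var(Y | X=11.98) = (2.49)²·(1 − (-0.44)²) = 6.2001·0.8064 = 4.9998.

4.9998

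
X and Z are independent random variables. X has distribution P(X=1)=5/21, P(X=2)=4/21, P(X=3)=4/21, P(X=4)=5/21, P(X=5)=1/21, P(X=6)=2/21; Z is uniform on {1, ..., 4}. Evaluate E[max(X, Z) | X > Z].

160/39

P(X > Z) = 13/28.
Summing max(X,Z)·P(x,y) over outcomes with X > Z gives 40/21.
E[max(X, Z) | X > Z] = (40/21) / (13/28) = 160/39.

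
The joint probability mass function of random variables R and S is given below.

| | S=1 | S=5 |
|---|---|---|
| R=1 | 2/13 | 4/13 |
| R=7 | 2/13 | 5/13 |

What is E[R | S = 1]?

P(S = 1) = 4/13.
Summing R·P(R=x,S=y) over the conditioning event gives 16/13.
E[R | S = 1] = (16/13) / (4/13) = 4.

4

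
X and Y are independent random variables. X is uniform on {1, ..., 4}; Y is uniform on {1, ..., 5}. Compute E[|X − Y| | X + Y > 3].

28/17

P(X + Y > 3) = 17/20.
Summing |X−Y|·P(x,y) over outcomes with X + Y > 3 gives 7/5.
E[|X − Y| | X + Y > 3] = (7/5) / (17/20) = 28/17.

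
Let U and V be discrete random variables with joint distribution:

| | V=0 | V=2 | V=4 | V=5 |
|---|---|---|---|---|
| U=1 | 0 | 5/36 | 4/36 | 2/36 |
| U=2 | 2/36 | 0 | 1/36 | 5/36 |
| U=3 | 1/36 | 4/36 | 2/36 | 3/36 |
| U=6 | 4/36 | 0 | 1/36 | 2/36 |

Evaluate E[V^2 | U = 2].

141/8

P(U = 2) = 2/9.
Summing V^2·P(U=x,V=y) over the conditioning event gives 47/12.
E[V^2 | U = 2] = (47/12) / (2/9) = 141/8.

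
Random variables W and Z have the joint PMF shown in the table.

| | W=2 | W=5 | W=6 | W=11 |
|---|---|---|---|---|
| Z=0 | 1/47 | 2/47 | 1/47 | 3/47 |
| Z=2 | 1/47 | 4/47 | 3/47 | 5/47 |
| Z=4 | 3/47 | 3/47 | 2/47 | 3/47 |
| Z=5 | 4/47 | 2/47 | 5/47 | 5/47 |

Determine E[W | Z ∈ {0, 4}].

P(Z ∈ {0, 4}) = 18/47.
Σ W·P over the event = 2·(1/47) + 2·(3/47) + 5·(2/47) + 5·(3/47) + 6·(1/47) + 6·(2/47) + 11·(3/47) + 11·(3/47) = 117/47.
E[W | Z ∈ {0, 4}] = (117/47) / (18/47) = 13/2.

13/2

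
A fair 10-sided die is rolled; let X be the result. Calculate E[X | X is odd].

Given X is odd, X is equally likely to be any of {1, 3, 5, 7, 9}.
E[X | X is odd] = (1 + 3 + 5 + 7 + 9) / 5 = 5.

5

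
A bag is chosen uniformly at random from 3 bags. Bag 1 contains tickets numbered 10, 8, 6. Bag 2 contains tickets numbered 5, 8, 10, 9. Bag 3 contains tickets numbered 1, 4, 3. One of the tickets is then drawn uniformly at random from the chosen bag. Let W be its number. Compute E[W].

E[W | bag 1] = (10+8+6)/3 = 8.
E[W | bag 2] = (5+8+10+9)/4 = 8.
E[W | bag 3] = (1+4+3)/3 = 8/3.
E[W] = (1/3)·(8) + (1/3)·(8) + (1/3)·(8/3) = 56/9.

56/9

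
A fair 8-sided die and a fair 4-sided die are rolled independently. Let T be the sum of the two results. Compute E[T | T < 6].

P(T < 6) = 5/16.
Σ over the event: 2·1/32 + 3·1/16 + 4·3/32 + 5·1/8 = 5/4.
E[T | T < 6] = (5/4) / (5/16) = 4.

4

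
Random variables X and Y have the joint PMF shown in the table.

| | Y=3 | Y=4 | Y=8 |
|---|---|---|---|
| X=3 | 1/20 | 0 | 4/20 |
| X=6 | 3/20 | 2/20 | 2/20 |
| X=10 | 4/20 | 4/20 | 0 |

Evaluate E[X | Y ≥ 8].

4

P(Y ≥ 8) = 3/10.
Σ X·P over the event = 3·(4/20) + 6·(2/20) = 6/5.
E[X | Y ≥ 8] = (6/5) / (3/10) = 4.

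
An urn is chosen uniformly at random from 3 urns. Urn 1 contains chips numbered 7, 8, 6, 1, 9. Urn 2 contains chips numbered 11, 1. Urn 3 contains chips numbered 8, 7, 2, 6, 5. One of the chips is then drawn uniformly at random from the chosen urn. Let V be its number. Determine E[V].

E[V | urn 1] = (7+8+6+1+9)/5 = 31/5.
E[V | urn 2] = (11+1)/2 = 6.
E[V | urn 3] = (8+7+2+6+5)/5 = 28/5.
By the law of total expectation,
E[V] = (1/3)·(31/5) + (1/3)·(6) + (1/3)·(28/5) = 89/15.

89/15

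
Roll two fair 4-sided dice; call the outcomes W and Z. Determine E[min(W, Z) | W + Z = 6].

7/3

P(W + Z = 6) = 3/16.
Summing min(W,Z)·P(x,y) over outcomes with W + Z = 6 gives 7/16.
E[min(W, Z) | W + Z = 6] = (7/16) / (3/16) = 7/3.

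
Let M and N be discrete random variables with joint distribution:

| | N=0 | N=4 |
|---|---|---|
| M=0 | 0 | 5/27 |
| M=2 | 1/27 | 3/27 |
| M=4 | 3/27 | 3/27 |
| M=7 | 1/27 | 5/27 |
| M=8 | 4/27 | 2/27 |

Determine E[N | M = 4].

2

P(M = 4) = 2/9.
Summing N·P(M=x,N=y) over the conditioning event gives 4/9.
E[N | M = 4] = (4/9) / (2/9) = 2.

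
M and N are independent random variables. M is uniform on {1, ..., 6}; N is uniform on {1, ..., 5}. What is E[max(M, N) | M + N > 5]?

49/10

P(M + N > 5) = 2/3.
Summing max(M,N)·P(x,y) over outcomes with M + N > 5 gives 49/15.
E[max(M, N) | M + N > 5] = (49/15) / (2/3) = 49/10.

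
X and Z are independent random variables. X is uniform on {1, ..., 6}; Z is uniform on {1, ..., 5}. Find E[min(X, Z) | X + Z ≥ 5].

21/8

P(X + Z ≥ 5) = 4/5.
Summing min(X,Z)·P(x,y) over outcomes with X + Z ≥ 5 gives 21/10.
E[min(X, Z) | X + Z ≥ 5] = (21/10) / (4/5) = 21/8.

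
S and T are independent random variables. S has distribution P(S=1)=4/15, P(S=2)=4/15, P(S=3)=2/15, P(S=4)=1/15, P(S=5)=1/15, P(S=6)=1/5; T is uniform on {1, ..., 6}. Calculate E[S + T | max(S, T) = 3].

33/7

P(max(S, T) = 3) = 7/45.
Summing (S+T)·P(x,y) over outcomes with max(S, T) = 3 gives 11/15.
E[S + T | max(S, T) = 3] = (11/15) / (7/45) = 33/7.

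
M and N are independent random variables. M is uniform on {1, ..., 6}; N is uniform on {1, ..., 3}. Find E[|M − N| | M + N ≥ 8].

P(M + N ≥ 8) = 1/6.
Summing |M−N|·P(x,y) over outcomes with M + N ≥ 8 gives 1/2.
E[|M − N| | M + N ≥ 8] = (1/2) / (1/6) = 3.

3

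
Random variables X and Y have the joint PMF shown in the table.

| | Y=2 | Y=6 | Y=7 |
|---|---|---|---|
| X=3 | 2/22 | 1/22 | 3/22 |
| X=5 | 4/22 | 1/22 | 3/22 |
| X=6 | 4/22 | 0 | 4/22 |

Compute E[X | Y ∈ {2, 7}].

49/10

P(Y ∈ {2, 7}) = 10/11.
Σ X·P over the event = 3·(2/22) + 3·(3/22) + 5·(4/22) + 5·(3/22) + 6·(4/22) + 6·(4/22) = 49/11.
E[X | Y ∈ {2, 7}] = (49/11) / (10/11) = 49/10.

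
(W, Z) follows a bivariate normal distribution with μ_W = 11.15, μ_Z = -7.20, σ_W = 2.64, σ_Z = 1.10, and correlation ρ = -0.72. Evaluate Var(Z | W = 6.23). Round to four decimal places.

Var(Z | W=x) = (1 − ρ²)·σ_Z².
Var(Z | W=6.23) = (1.10)²·(1 − (-0.72)²) = 1.21·0.4816 = 0.5827.

0.5827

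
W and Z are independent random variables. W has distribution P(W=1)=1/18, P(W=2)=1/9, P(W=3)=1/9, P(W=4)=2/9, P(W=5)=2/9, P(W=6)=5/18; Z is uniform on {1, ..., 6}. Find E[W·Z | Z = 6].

P(Z = 6) = 1/6.
Summing WZ·P(x,y) over outcomes with Z = 6 gives 77/18.
E[W·Z | Z = 6] = (77/18) / (1/6) = 77/3.

77/3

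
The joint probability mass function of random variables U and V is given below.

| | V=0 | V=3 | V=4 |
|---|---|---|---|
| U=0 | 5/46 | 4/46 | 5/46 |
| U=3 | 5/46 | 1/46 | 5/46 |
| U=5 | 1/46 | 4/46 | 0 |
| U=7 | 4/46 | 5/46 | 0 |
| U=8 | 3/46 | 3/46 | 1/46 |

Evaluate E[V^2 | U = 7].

5

P(U = 7) = 9/46.
Σ V^2·P over the event = 0·(4/46) + 9·(5/46) = 45/46.
E[V^2 | U = 7] = (45/46) / (9/46) = 5.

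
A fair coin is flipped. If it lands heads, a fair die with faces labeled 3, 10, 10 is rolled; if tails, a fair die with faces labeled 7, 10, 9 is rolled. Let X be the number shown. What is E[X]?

E[X | heads] = (3+10+10)/3 = 23/3.
E[X | tails] = (7+10+9)/3 = 26/3.
By the law of total expectation,
E[X] = (1/2)·(23/3) + (1/2)·(26/3) = 49/6.

49/6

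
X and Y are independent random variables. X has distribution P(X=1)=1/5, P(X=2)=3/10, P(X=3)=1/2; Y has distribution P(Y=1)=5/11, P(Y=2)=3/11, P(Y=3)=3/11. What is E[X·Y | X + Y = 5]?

6

P(X + Y = 5) = 12/55.
Summing XY·P(x,y) over outcomes with X + Y = 5 gives 72/55.
E[X·Y | X + Y = 5] = (72/55) / (12/55) = 6.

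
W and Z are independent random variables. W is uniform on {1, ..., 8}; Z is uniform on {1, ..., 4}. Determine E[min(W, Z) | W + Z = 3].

1

P(W + Z = 3) = 1/16.
Summing min(W,Z)·P(x,y) over outcomes with W + Z = 3 gives 1/16.
E[min(W, Z) | W + Z = 3] = (1/16) / (1/16) = 1.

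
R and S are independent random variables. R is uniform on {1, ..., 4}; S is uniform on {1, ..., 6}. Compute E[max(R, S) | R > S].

10/3

Outcomes with R > S: (2,1), (3,1), (3,2), (4,1), (4,2), (4,3), each with probability 1/24.
E[max(R, S) | R > S] = (2 + 3 + 3 + 4 + 4 + 4) / 6 = 10/3.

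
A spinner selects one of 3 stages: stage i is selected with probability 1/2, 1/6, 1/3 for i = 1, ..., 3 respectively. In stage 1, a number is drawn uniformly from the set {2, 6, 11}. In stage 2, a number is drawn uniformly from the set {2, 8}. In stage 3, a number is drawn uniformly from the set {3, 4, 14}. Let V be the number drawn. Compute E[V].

19/3

E[V | stage 1] = (2+6+11)/3 = 19/3.
E[V | stage 2] = (2+8)/2 = 5.
E[V | stage 3] = (3+4+14)/3 = 7.
E[V] = (1/2)·(19/3) + (1/6)·(5) + (1/3)·(7) = 19/3.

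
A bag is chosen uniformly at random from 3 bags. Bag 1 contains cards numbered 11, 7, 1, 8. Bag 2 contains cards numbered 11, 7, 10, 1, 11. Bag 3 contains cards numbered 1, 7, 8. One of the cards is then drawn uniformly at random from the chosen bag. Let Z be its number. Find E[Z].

241/36

E[Z | bag 1] = (11+7+1+8)/4 = 27/4.
E[Z | bag 2] = (11+7+10+1+11)/5 = 8.
E[Z | bag 3] = (1+7+8)/3 = 16/3.
By the law of total expectation,
E[Z] = (1/3)·(27/4) + (1/3)·(8) + (1/3)·(16/3) = 241/36.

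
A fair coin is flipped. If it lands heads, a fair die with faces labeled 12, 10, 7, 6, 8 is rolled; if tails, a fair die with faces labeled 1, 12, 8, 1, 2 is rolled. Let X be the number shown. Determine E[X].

E[X | heads] = (12+10+7+6+8)/5 = 43/5.
E[X | tails] = (1+12+8+1+2)/5 = 24/5.
E[X] = (1/2)·(43/5) + (1/2)·(24/5) = 67/10.

67/10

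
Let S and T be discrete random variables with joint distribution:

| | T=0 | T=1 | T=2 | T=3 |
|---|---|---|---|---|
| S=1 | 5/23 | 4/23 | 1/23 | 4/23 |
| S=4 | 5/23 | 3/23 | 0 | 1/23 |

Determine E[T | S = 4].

2/3

P(S = 4) = 9/23.
Summing T·P(S=x,T=y) over the conditioning event gives 6/23.
E[T | S = 4] = (6/23) / (9/23) = 2/3.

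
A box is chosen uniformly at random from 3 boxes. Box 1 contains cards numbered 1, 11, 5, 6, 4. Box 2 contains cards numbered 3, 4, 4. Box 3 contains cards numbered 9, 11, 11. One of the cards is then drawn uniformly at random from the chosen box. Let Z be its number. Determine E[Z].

97/15

E[Z | box 1] = (1+11+5+6+4)/5 = 27/5.
E[Z | box 2] = (3+4+4)/3 = 11/3.
E[Z | box 3] = (9+11+11)/3 = 31/3.
E[Z] = (1/3)·(27/5) + (1/3)·(11/3) + (1/3)·(31/3) = 97/15.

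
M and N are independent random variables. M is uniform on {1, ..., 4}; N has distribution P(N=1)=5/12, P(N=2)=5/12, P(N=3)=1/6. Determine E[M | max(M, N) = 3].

21/8

P(max(M, N) = 3) = 1/3.
Summing M·P(x,y) over outcomes with max(M, N) = 3 gives 7/8.
E[M | max(M, N) = 3] = (7/8) / (1/3) = 21/8.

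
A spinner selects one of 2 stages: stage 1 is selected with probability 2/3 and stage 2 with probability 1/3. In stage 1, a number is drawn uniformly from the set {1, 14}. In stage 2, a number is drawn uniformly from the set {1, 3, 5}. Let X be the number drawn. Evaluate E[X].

E[X | stage 1] = (1+14)/2 = 15/2.
E[X | stage 2] = (1+3+5)/3 = 3.
By the law of total expectation,
E[X] = (2/3)·(15/2) + (1/3)·(3) = 6.

6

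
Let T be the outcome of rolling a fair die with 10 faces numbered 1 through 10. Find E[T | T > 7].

9

Given T > 7, T is equally likely to be any of {8, 9, 10}.
E[T | T > 7] = (8 + 9 + 10) / 3 = 9.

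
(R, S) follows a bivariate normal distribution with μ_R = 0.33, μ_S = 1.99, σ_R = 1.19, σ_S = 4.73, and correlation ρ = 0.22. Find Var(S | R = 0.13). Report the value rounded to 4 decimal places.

For a bivariate normal, Var(S | R=x) = σ_S²(1 − ρ²).
Var(S | R=0.13) = (4.73)²·(1 − (0.22)²) = 22.3729·0.9516 = 21.2901.

21.2901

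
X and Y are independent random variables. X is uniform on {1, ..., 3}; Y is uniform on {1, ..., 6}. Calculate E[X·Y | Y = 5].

10

Outcomes with Y = 5: (1,5), (2,5), (3,5), each with probability 1/18.
E[X·Y | Y = 5] = (5 + 10 + 15) / 3 = 10.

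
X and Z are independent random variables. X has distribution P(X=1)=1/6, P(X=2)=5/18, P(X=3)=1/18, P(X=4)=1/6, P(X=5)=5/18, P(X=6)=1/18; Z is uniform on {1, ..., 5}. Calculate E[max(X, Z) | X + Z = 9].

P(X + Z = 9) = 1/10.
Summing max(X,Z)·P(x,y) over outcomes with X + Z = 9 gives 23/45.
E[max(X, Z) | X + Z = 9] = (23/45) / (1/10) = 46/9.

46/9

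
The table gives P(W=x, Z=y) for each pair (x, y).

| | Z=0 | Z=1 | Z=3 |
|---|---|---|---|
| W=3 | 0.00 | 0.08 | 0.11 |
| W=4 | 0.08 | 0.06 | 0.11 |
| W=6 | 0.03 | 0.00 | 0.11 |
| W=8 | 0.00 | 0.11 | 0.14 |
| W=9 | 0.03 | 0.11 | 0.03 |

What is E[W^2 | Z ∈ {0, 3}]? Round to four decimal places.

35.7656

P(Z ∈ {0, 3}) = 0.64.
Summing W^2·P(W=x,Z=y) over the conditioning event gives 22.89.
E[W^2 | Z ∈ {0, 3}] = (22.89) / (0.64) = 35.7656.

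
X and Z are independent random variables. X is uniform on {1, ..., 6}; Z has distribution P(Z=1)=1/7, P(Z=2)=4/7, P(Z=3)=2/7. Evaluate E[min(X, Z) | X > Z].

P(X > Z) = 9/14.
Summing min(X,Z)·P(x,y) over outcomes with X > Z gives 55/42.
E[min(X, Z) | X > Z] = (55/42) / (9/14) = 55/27.

55/27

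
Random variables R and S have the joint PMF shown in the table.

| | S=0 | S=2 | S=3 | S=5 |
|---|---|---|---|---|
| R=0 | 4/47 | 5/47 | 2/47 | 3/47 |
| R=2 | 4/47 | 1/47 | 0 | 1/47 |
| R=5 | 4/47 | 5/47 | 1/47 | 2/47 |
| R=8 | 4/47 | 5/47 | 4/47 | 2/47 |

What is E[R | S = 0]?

P(S = 0) = 16/47.
Σ R·P over the event = 0·(4/47) + 2·(4/47) + 5·(4/47) + 8·(4/47) = 60/47.
E[R | S = 0] = (60/47) / (16/47) = 15/4.

15/4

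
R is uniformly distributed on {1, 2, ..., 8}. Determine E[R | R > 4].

13/2

Given R > 4, R is equally likely to be any of {5, 6, 7, 8}.
E[R | R > 4] = (5 + 6 + 7 + 8) / 4 = 13/2.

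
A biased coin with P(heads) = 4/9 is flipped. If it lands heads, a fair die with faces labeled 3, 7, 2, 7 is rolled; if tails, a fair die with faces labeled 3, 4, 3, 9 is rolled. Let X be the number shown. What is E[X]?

19/4

E[X | heads] = (3+7+2+7)/4 = 19/4.
E[X | tails] = (3+4+3+9)/4 = 19/4.
E[X] = (4/9)·(19/4) + (5/9)·(19/4) = 19/4.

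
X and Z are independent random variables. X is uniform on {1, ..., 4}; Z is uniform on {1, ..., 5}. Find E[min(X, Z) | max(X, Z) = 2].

4/3

P(max(X, Z) = 2) = 3/20.
Summing min(X,Z)·P(x,y) over outcomes with max(X, Z) = 2 gives 1/5.
E[min(X, Z) | max(X, Z) = 2] = (1/5) / (3/20) = 4/3.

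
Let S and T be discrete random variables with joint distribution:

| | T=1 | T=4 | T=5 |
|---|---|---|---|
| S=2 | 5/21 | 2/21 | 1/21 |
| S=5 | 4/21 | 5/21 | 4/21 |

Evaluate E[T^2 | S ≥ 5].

184/13

P(S ≥ 5) = 13/21.
Σ T^2·P over the event = 1·(4/21) + 16·(5/21) + 25·(4/21) = 184/21.
E[T^2 | S ≥ 5] = (184/21) / (13/21) = 184/13.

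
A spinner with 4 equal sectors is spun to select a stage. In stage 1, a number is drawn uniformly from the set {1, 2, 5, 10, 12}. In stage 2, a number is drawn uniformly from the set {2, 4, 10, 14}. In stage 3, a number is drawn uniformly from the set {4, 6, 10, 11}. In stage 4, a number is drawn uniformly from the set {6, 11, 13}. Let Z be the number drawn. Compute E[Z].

125/16

E[Z | stage 1] = (1+2+5+10+12)/5 = 6.
E[Z | stage 2] = (2+4+10+14)/4 = 15/2.
E[Z | stage 3] = (4+6+10+11)/4 = 31/4.
E[Z | stage 4] = (6+11+13)/3 = 10.
E[Z] = (1/4)·(6) + (1/4)·(15/2) + (1/4)·(31/4) + (1/4)·(10) = 125/16.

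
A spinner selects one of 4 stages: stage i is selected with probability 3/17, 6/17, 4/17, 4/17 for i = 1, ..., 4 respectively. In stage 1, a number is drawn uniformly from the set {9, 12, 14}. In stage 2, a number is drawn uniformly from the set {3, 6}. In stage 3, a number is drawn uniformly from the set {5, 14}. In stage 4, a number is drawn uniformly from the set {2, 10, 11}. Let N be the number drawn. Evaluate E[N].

392/51

E[N | stage 1] = (9+12+14)/3 = 35/3.
E[N | stage 2] = (3+6)/2 = 9/2.
E[N | stage 3] = (5+14)/2 = 19/2.
E[N | stage 4] = (2+10+11)/3 = 23/3.
By the law of total expectation,
E[N] = (3/17)·(35/3) + (6/17)·(9/2) + (4/17)·(19/2) + (4/17)·(23/3) = 392/51.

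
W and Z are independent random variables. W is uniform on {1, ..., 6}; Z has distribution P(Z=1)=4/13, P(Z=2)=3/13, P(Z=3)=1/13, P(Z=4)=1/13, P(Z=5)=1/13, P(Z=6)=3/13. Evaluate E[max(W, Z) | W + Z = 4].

21/8

P(W + Z = 4) = 4/39.
Summing max(W,Z)·P(x,y) over outcomes with W + Z = 4 gives 7/26.
E[max(W, Z) | W + Z = 4] = (7/26) / (4/39) = 21/8.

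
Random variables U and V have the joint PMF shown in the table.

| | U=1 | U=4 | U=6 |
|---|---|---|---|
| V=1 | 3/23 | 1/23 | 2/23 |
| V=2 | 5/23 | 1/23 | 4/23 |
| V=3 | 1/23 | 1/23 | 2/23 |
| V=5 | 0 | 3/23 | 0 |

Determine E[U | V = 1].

19/6

P(V = 1) = 6/23.
Summing U·P(U=x,V=y) over the conditioning event gives 19/23.
E[U | V = 1] = (19/23) / (6/23) = 19/6.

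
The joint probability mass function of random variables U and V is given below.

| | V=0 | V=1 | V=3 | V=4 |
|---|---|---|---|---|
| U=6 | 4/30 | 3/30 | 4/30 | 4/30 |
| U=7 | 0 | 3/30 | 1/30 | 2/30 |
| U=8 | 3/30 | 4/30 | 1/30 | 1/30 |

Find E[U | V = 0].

48/7

P(V = 0) = 7/30.
Σ U·P over the event = 6·(4/30) + 8·(3/30) = 8/5.
E[U | V = 0] = (8/5) / (7/30) = 48/7.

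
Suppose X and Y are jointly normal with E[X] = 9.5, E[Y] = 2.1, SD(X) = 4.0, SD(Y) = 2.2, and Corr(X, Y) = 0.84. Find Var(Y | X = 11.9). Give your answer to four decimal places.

For a bivariate normal, Var(Y | X=x) = σ_Y²(1 − ρ²).
Var(Y | X=11.9) = (2.2)²·(1 − (0.84)²) = 4.84·0.2944 = 1.4249.

1.4249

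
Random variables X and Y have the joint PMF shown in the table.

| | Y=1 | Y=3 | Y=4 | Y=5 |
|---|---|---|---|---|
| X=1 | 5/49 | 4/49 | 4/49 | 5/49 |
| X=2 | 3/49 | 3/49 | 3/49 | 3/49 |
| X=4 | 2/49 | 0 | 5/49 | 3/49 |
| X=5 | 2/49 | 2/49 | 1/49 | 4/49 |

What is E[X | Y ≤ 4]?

42/17

P(Y ≤ 4) = 34/49.
Summing X·P(X=x,Y=y) over the conditioning event gives 12/7.
E[X | Y ≤ 4] = (12/7) / (34/49) = 42/17.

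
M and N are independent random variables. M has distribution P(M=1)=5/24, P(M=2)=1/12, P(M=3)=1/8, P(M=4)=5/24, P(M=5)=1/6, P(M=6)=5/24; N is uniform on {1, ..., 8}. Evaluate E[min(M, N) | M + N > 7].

P(M + N > 7) = 7/12.
Summing min(M,N)·P(x,y) over outcomes with M + N > 7 gives 71/32.
E[min(M, N) | M + N > 7] = (71/32) / (7/12) = 213/56.

213/56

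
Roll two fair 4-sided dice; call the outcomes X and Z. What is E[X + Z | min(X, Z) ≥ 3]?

Outcomes with min(X, Z) ≥ 3: (3,3), (3,4), (4,3), (4,4), each with probability 1/16.
E[X + Z | min(X, Z) ≥ 3] = (6 + 7 + 7 + 8) / 4 = 7.

7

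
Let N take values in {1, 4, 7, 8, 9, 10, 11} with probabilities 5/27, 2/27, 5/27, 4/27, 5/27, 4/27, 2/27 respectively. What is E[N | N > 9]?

31/3

P(N > 9) = 2/9.
Σ over the event: 10·4/27 + 11·2/27 = 62/27.
E[N | N > 9] = (62/27) / (2/9) = 31/3.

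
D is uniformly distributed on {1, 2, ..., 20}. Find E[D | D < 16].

P(D < 16) = 3/4.
E[D | D < 16] = (6) / (3/4) = 8.

8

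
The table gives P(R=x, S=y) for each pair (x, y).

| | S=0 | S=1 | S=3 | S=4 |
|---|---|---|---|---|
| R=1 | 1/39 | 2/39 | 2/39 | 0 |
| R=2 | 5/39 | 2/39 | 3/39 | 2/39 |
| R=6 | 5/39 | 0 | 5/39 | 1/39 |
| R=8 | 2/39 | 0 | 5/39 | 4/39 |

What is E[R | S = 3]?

P(S = 3) = 5/13.
Σ R·P over the event = 1·(2/39) + 2·(3/39) + 6·(5/39) + 8·(5/39) = 2.
E[R | S = 3] = (2) / (5/13) = 26/5.

26/5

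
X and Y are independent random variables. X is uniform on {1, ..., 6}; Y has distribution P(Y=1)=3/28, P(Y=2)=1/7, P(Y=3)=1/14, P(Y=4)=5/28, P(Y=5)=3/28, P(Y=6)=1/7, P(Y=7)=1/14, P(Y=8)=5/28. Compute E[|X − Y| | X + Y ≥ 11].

89/37

P(X + Y ≥ 11) = 37/168.
Summing |X−Y|·P(x,y) over outcomes with X + Y ≥ 11 gives 89/168.
E[|X − Y| | X + Y ≥ 11] = (89/168) / (37/168) = 89/37.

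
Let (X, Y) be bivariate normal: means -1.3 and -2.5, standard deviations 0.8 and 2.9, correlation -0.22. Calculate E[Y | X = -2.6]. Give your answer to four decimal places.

E[Y | X=x] = μ_Y + ρ(σ_Y/σ_X)(x − μ_X) for jointly normal variables.
E[Y | X=-2.6] = -2.5 + (-0.22)·(2.9/0.8)·(-2.6 − (-1.3)) = -2.5 + (-0.7975)·(-1.3) = -1.4633.

-1.4633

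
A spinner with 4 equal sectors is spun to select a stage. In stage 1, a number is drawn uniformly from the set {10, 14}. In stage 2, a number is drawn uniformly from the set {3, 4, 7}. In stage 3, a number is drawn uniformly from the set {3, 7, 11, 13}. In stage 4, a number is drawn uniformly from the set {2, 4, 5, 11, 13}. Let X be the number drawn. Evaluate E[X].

193/24

E[X | stage 1] = (10+14)/2 = 12.
E[X | stage 2] = (3+4+7)/3 = 14/3.
E[X | stage 3] = (3+7+11+13)/4 = 17/2.
E[X | stage 4] = (2+4+5+11+13)/5 = 7.
E[X] = (1/4)·(12) + (1/4)·(14/3) + (1/4)·(17/2) + (1/4)·(7) = 193/24.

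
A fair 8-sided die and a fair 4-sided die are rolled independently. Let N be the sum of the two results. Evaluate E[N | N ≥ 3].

222/31

P(N ≥ 3) = 31/32.
E[N | N ≥ 3] = (111/16) / (31/32) = 222/31.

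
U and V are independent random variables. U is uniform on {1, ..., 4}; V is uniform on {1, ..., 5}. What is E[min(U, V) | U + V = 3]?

P(U + V = 3) = 1/10.
Summing min(U,V)·P(x,y) over outcomes with U + V = 3 gives 1/10.
E[min(U, V) | U + V = 3] = (1/10) / (1/10) = 1.

1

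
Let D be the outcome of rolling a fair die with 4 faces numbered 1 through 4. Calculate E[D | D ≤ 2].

Given D ≤ 2, D is equally likely to be any of {1, 2}.
E[D | D ≤ 2] = (1 + 2) / 2 = 3/2.

3/2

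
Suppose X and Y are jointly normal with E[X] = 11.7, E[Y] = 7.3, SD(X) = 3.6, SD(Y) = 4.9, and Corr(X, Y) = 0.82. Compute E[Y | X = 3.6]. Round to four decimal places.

The regression of Y on X has slope ρ·σ_Y/σ_X and passes through (μ_X, μ_Y).
E[Y | X=3.6] = 7.3 + (0.82)·(4.9/3.6)·(3.6 − (11.7)) = 7.3 + (1.11611)·(-8.1) = -1.7405.

-1.7405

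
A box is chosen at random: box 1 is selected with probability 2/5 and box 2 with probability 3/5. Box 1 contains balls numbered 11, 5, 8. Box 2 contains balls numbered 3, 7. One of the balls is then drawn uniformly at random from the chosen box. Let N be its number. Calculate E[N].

31/5

E[N | box 1] = (11+5+8)/3 = 8.
E[N | box 2] = (3+7)/2 = 5.
By the law of total expectation,
E[N] = (2/5)·(8) + (3/5)·(5) = 31/5.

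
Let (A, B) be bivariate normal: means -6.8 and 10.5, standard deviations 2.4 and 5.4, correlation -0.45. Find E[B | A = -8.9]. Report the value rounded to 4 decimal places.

12.6263

The regression of B on A has slope ρ·σ_B/σ_A and passes through (μ_A, μ_B).
E[B | A=-8.9] = 10.5 + (-0.45)·(5.4/2.4)·(-8.9 − (-6.8)) = 10.5 + (-1.0125)·(-2.1) = 12.6263.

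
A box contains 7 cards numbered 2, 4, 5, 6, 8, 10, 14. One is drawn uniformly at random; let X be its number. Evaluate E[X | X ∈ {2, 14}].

8

P(X ∈ {2, 14}) = 2/7.
Σ over the event: 2·1/7 + 14·1/7 = 16/7.
E[X | X ∈ {2, 14}] = (16/7) / (2/7) = 8.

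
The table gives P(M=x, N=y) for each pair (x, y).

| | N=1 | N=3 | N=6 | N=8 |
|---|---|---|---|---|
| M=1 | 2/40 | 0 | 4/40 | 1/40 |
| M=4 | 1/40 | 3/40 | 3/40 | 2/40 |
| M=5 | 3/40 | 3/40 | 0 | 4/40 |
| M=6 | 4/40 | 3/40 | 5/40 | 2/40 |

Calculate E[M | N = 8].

P(N = 8) = 9/40.
Σ M·P over the event = 1·(1/40) + 4·(2/40) + 5·(4/40) + 6·(2/40) = 41/40.
E[M | N = 8] = (41/40) / (9/40) = 41/9.

41/9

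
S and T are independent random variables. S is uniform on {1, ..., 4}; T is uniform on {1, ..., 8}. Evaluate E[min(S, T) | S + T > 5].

P(S + T > 5) = 11/16.
Summing min(S,T)·P(x,y) over outcomes with S + T > 5 gives 57/32.
E[min(S, T) | S + T > 5] = (57/32) / (11/16) = 57/22.

57/22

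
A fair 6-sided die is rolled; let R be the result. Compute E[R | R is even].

Given R is even, R is equally likely to be any of {2, 4, 6}.
E[R | R is even] = (2 + 4 + 6) / 3 = 4.

4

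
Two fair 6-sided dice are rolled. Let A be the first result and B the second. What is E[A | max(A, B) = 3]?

Outcomes with max(A, B) = 3: (1,3), (2,3), (3,1), (3,2), (3,3), each with probability 1/36.
E[A | max(A, B) = 3] = (1 + 2 + 3 + 3 + 3) / 5 = 12/5.

12/5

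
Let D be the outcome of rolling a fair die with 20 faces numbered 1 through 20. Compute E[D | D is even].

11

Given D is even, D is equally likely to be any of {2, 4, 6, 8, 10, 12, 14, 16, 18, 20}.
E[D | D is even] = (2 + 4 + 6 + 8 + 10 + 12 + 14 + 16 + 18 + 20) / 10 = 11.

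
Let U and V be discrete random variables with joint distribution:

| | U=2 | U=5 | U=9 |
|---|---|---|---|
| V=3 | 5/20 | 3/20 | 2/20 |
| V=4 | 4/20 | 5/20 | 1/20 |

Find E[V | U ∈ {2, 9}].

41/12

P(U ∈ {2, 9}) = 3/5.
Σ V·P over the event = 3·(5/20) + 4·(4/20) + 3·(2/20) + 4·(1/20) = 41/20.
E[V | U ∈ {2, 9}] = (41/20) / (3/5) = 41/12.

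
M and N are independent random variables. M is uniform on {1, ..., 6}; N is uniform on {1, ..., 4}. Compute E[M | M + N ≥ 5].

P(M + N ≥ 5) = 3/4.
Summing M·P(x,y) over outcomes with M + N ≥ 5 gives 37/12.
E[M | M + N ≥ 5] = (37/12) / (3/4) = 37/9.

37/9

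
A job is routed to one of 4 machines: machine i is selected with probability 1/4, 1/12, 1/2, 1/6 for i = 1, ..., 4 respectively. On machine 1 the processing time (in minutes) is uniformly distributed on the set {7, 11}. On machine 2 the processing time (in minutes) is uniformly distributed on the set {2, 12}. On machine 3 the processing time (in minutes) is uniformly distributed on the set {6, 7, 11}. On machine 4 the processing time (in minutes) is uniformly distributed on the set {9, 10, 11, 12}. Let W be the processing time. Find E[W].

E[W | machine 1] = (7+11)/2 = 9.
E[W | machine 2] = (2+12)/2 = 7.
E[W | machine 3] = (6+7+11)/3 = 8.
E[W | machine 4] = (9+10+11+12)/4 = 21/2.
E[W] = (1/4)·(9) + (1/12)·(7) + (1/2)·(8) + (1/6)·(21/2) = 103/12.

103/12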